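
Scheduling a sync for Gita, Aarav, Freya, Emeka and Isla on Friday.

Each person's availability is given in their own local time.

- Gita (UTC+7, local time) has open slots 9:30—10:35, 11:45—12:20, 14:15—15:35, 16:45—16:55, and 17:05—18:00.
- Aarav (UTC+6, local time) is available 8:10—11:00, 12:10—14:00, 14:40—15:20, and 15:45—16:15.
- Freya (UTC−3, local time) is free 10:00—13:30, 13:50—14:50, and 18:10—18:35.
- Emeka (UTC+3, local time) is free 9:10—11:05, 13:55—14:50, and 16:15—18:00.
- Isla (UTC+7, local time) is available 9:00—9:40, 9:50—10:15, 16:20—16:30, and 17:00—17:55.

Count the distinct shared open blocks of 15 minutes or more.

0

Gita → UTC: 02:30–03:35, 04:45–05:20, 07:15–08:35, 09:45–09:55, 10:05–11:00.
Aarav → UTC: 02:10–05:00, 06:10–08:00, 08:40–09:20, 09:45–10:15.
Freya → UTC: 13:00–16:30, 16:50–17:50, 21:10–21:35.
Emeka → UTC: 06:10–08:05, 10:55–11:50, 13:15–15:00.
Isla → UTC: 02:00–02:40, 02:50–03:15, 09:20–09:30, 10:00–10:55.
Gita ∩ Aarav: 02:30–03:35, 04:45–05:00, 07:15–08:00, 09:45–09:55, 10:05–10:15.
Gita ∩ Aarav ∩ Freya: (none).
Gita ∩ Aarav ∩ Freya ∩ Emeka: (none).
Gita ∩ Aarav ∩ Freya ∩ Emeka ∩ Isla: (none).
Windows ≥ 15 min: (none).
That's 0 windows.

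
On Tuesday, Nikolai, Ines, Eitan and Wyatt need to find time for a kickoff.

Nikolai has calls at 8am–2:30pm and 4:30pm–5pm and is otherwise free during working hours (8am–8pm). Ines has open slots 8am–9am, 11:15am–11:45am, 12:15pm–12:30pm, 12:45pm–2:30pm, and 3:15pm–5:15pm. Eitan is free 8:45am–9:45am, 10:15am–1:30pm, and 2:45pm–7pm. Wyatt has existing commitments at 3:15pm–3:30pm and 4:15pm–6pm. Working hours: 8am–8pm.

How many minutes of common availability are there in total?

Nikolai free within 08:00–20:00: 14:30–16:30, 17:00–20:00.
Wyatt free within 08:00–20:00: 08:00–15:15, 15:30–16:15, 18:00–20:00.
Nikolai ∩ Ines: 15:15–16:30, 17:00–17:15.
Nikolai ∩ Ines ∩ Eitan: 15:15–16:30, 17:00–17:15.
Nikolai ∩ Ines ∩ Eitan ∩ Wyatt: 15:30–16:15.
Total common minutes: 45.

45 minutes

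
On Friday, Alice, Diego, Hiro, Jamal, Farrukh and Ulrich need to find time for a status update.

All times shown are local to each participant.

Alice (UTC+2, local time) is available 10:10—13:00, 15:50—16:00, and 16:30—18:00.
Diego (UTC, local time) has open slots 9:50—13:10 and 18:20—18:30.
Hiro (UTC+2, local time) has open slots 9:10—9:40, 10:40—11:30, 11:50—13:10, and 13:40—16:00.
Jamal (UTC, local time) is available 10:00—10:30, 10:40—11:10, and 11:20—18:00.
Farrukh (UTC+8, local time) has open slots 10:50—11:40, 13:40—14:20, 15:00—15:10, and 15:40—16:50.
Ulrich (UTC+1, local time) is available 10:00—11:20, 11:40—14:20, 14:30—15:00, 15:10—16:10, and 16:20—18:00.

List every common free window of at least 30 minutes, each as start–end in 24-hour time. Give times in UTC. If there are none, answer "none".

Alice → UTC: 08:10–11:00, 13:50–14:00, 14:30–16:00.
Diego → UTC: 09:50–13:10, 18:20–18:30.
Hiro → UTC: 07:10–07:40, 08:40–09:30, 09:50–11:10, 11:40–14:00.
Jamal → UTC: 10:00–10:30, 10:40–11:10, 11:20–18:00.
Farrukh → UTC: 02:50–03:40, 05:40–06:20, 07:00–07:10, 07:40–08:50.
Ulrich → UTC: 09:00–10:20, 10:40–13:20, 13:30–14:00, 14:10–15:10, 15:20–17:00.
Alice ∩ Diego: 09:50–11:00.
Alice ∩ Diego ∩ Hiro: 09:50–11:00.
Alice ∩ Diego ∩ Hiro ∩ Jamal: 10:00–10:30, 10:40–11:00.
Alice ∩ Diego ∩ Hiro ∩ Jamal ∩ Farrukh: (none).
Alice ∩ Diego ∩ Hiro ∩ Jamal ∩ Farrukh ∩ Ulrich: (none).
Windows ≥ 30 min: (none).

none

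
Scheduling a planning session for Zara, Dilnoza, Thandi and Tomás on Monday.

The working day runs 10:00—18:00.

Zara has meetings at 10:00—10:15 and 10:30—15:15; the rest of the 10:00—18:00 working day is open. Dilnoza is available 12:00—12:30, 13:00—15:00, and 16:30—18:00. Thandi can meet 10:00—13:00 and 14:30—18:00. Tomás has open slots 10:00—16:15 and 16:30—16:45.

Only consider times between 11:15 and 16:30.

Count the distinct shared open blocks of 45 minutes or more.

0

Zara free within 10:00–18:00: 10:15–10:30, 15:15–18:00.
Zara ∩ Dilnoza: 16:30–18:00.
Zara ∩ Dilnoza ∩ Thandi: 16:30–18:00.
Zara ∩ Dilnoza ∩ Thandi ∩ Tomás: 16:30–16:45.
Restricted to 11:15–16:30: (none).
Windows ≥ 45 min: (none).
That's 0 windows.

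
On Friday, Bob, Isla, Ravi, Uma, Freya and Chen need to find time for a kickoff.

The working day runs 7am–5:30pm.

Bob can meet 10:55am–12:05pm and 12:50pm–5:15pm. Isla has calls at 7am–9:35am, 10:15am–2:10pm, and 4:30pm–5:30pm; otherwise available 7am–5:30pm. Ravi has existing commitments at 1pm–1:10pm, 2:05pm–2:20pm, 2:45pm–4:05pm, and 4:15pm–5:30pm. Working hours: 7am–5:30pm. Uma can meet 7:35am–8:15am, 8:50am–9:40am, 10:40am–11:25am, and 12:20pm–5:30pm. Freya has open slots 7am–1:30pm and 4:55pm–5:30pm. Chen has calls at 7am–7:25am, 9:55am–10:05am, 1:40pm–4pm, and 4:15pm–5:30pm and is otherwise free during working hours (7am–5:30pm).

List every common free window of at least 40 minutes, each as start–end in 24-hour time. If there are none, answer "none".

Isla free within 07:00–17:30: 09:35–10:15, 14:10–16:30.
Ravi free within 07:00–17:30: 07:00–13:00, 13:10–14:05, 14:20–14:45, 16:05–16:15.
Chen free within 07:00–17:30: 07:25–09:55, 10:05–13:40, 16:00–16:15.
Bob ∩ Isla: 14:10–16:30.
Bob ∩ Isla ∩ Ravi: 14:20–14:45, 16:05–16:15.
Bob ∩ Isla ∩ Ravi ∩ Uma: 14:20–14:45, 16:05–16:15.
Bob ∩ Isla ∩ Ravi ∩ Uma ∩ Freya: (none).
Bob ∩ Isla ∩ Ravi ∩ Uma ∩ Freya ∩ Chen: (none).
Windows ≥ 40 min: (none).

none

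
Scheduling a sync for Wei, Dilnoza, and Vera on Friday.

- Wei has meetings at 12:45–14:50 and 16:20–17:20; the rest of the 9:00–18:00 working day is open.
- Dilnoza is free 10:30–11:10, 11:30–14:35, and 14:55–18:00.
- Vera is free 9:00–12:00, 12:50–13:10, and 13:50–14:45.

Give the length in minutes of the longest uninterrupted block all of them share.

Wei free within 09:00–18:00: 09:00–12:45, 14:50–16:20, 17:20–18:00.
Wei ∩ Dilnoza: 10:30–11:10, 11:30–12:45, 14:55–16:20, 17:20–18:00.
Wei ∩ Dilnoza ∩ Vera: 10:30–11:10, 11:30–12:00.
Common window lengths: 40, 30 min; longest is 40.

40 minutes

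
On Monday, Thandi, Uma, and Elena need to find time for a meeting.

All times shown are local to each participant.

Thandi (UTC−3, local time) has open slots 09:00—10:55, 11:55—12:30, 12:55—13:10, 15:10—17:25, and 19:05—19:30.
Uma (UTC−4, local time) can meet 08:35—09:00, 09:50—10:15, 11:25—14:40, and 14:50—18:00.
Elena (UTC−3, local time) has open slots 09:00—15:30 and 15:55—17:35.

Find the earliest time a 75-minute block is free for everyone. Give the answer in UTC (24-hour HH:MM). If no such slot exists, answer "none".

18:55

Thandi → UTC: 12:00–13:55, 14:55–15:30, 15:55–16:10, 18:10–20:25, 22:05–22:30.
Uma → UTC: 12:35–13:00, 13:50–14:15, 15:25–18:40, 18:50–22:00.
Elena → UTC: 12:00–18:30, 18:55–20:35.
Thandi ∩ Uma: 12:35–13:00, 13:50–13:55, 15:25–15:30, 15:55–16:10, 18:10–18:40, 18:50–20:25.
Thandi ∩ Uma ∩ Elena: 12:35–13:00, 13:50–13:55, 15:25–15:30, 15:55–16:10, 18:10–18:30, 18:55–20:25.
Windows ≥ 75 min: 18:55–20:25.
Earliest such window starts at 18:55.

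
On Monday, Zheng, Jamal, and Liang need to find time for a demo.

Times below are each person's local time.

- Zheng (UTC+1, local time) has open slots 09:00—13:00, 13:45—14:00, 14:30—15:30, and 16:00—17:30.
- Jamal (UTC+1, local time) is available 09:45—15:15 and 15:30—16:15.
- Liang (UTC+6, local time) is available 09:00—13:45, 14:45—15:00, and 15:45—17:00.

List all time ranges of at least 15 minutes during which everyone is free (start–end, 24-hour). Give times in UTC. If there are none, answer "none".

08:45–09:00, 09:45–11:00

Zheng → UTC: 08:00–12:00, 12:45–13:00, 13:30–14:30, 15:00–16:30.
Jamal → UTC: 08:45–14:15, 14:30–15:15.
Liang → UTC: 03:00–07:45, 08:45–09:00, 09:45–11:00.
Zheng ∩ Jamal: 08:45–12:00, 12:45–13:00, 13:30–14:15, 15:00–15:15.
Zheng ∩ Jamal ∩ Liang: 08:45–09:00, 09:45–11:00.
Windows ≥ 15 min: 08:45–09:00, 09:45–11:00.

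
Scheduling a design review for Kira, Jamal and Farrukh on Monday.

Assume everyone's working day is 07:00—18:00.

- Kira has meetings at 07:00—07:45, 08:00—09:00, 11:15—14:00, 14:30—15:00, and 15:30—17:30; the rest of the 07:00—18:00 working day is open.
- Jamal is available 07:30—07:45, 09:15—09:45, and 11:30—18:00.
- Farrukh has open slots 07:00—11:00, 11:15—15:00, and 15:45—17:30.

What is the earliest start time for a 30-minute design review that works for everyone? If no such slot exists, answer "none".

Kira free within 07:00–18:00: 07:45–08:00, 09:00–11:15, 14:00–14:30, 15:00–15:30, 17:30–18:00.
Kira ∩ Jamal: 09:15–09:45, 14:00–14:30, 15:00–15:30, 17:30–18:00.
Kira ∩ Jamal ∩ Farrukh: 09:15–09:45, 14:00–14:30.
Windows ≥ 30 min: 09:15–09:45, 14:00–14:30.
Earliest such window starts at 09:15.

09:15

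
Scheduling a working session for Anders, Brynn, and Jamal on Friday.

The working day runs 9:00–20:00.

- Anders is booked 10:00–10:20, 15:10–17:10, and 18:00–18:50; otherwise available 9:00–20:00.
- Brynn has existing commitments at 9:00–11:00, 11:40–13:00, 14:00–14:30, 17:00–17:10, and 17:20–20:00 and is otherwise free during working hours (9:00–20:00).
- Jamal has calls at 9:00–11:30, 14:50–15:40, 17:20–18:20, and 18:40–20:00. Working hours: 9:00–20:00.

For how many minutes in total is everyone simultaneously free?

100 minutes

Anders free within 09:00–20:00: 09:00–10:00, 10:20–15:10, 17:10–18:00, 18:50–20:00.
Brynn free within 09:00–20:00: 11:00–11:40, 13:00–14:00, 14:30–17:00, 17:10–17:20.
Jamal free within 09:00–20:00: 11:30–14:50, 15:40–17:20, 18:20–18:40.
Anders ∩ Brynn: 11:00–11:40, 13:00–14:00, 14:30–15:10, 17:10–17:20.
Anders ∩ Brynn ∩ Jamal: 11:30–11:40, 13:00–14:00, 14:30–14:50, 17:10–17:20.
Total common minutes: 10 + 60 + 20 + 10 = 100.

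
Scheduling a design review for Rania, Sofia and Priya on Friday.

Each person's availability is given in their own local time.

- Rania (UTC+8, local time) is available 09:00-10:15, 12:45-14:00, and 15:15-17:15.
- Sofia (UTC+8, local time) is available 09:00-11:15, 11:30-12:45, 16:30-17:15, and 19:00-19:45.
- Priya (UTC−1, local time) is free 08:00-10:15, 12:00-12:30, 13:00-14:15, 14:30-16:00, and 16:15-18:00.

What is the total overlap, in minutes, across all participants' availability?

15 minutes

Rania → UTC: 01:00–02:15, 04:45–06:00, 07:15–09:15.
Sofia → UTC: 01:00–03:15, 03:30–04:45, 08:30–09:15, 11:00–11:45.
Priya → UTC: 09:00–11:15, 13:00–13:30, 14:00–15:15, 15:30–17:00, 17:15–19:00.
Rania ∩ Sofia: 01:00–02:15, 08:30–09:15.
Rania ∩ Sofia ∩ Priya: 09:00–09:15.
Total common minutes: 15.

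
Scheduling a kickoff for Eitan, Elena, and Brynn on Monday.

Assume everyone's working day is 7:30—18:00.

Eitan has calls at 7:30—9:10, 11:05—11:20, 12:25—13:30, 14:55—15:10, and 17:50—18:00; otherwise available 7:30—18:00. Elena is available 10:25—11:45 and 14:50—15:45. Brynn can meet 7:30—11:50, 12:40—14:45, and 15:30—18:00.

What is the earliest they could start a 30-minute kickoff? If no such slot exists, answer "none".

Eitan free within 07:30–18:00: 09:10–11:05, 11:20–12:25, 13:30–14:55, 15:10–17:50.
Eitan ∩ Elena: 10:25–11:05, 11:20–11:45, 14:50–14:55, 15:10–15:45.
Eitan ∩ Elena ∩ Brynn: 10:25–11:05, 11:20–11:45, 15:30–15:45.
Windows ≥ 30 min: 10:25–11:05.
Earliest such window starts at 10:25.

10:25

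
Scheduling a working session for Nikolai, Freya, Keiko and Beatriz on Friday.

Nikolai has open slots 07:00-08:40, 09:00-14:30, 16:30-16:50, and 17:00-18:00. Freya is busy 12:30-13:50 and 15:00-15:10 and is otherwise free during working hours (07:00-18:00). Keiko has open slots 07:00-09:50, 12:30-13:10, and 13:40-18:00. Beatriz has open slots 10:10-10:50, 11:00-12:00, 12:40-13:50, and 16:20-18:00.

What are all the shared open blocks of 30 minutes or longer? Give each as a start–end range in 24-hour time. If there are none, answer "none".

17:00–18:00

Freya free within 07:00–18:00: 07:00–12:30, 13:50–15:00, 15:10–18:00.
Nikolai ∩ Freya: 07:00–08:40, 09:00–12:30, 13:50–14:30, 16:30–16:50, 17:00–18:00.
Nikolai ∩ Freya ∩ Keiko: 07:00–08:40, 09:00–09:50, 13:50–14:30, 16:30–16:50, 17:00–18:00.
Nikolai ∩ Freya ∩ Keiko ∩ Beatriz: 16:30–16:50, 17:00–18:00.
Windows ≥ 30 min: 17:00–18:00.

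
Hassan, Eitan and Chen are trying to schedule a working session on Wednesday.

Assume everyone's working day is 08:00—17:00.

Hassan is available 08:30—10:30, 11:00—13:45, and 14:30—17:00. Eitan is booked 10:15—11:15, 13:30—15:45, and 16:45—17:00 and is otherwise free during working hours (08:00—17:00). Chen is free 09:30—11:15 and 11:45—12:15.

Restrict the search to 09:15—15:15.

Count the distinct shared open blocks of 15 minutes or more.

2

Eitan free within 08:00–17:00: 08:00–10:15, 11:15–13:30, 15:45–16:45.
Hassan ∩ Eitan: 08:30–10:15, 11:15–13:30, 15:45–16:45.
Hassan ∩ Eitan ∩ Chen: 09:30–10:15, 11:45–12:15.
Restricted to 09:15–15:15: 09:30–10:15, 11:45–12:15.
Windows ≥ 15 min: 09:30–10:15, 11:45–12:15.
That's 2 windows.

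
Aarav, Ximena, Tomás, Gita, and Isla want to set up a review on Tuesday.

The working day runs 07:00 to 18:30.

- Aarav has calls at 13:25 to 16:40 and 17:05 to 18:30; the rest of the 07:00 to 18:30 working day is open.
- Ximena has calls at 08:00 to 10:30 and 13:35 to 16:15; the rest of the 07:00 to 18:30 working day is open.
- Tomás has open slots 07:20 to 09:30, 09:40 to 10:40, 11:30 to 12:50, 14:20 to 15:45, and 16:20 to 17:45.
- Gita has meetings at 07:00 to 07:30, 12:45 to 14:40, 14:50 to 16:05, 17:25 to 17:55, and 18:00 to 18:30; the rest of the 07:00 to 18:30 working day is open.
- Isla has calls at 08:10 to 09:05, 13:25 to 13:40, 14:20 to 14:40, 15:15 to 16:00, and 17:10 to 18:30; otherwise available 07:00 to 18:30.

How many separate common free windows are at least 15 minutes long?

3

Aarav free within 07:00–18:30: 07:00–13:25, 16:40–17:05.
Ximena free within 07:00–18:30: 07:00–08:00, 10:30–13:35, 16:15–18:30.
Gita free within 07:00–18:30: 07:30–12:45, 14:40–14:50, 16:05–17:25, 17:55–18:00.
Isla free within 07:00–18:30: 07:00–08:10, 09:05–13:25, 13:40–14:20, 14:40–15:15, 16:00–17:10.
Aarav ∩ Ximena: 07:00–08:00, 10:30–13:25, 16:40–17:05.
Aarav ∩ Ximena ∩ Tomás: 07:20–08:00, 10:30–10:40, 11:30–12:50, 16:40–17:05.
Aarav ∩ Ximena ∩ Tomás ∩ Gita: 07:30–08:00, 10:30–10:40, 11:30–12:45, 16:40–17:05.
Aarav ∩ Ximena ∩ Tomás ∩ Gita ∩ Isla: 07:30–08:00, 10:30–10:40, 11:30–12:45, 16:40–17:05.
Windows ≥ 15 min: 07:30–08:00, 11:30–12:45, 16:40–17:05.
That's 3 windows.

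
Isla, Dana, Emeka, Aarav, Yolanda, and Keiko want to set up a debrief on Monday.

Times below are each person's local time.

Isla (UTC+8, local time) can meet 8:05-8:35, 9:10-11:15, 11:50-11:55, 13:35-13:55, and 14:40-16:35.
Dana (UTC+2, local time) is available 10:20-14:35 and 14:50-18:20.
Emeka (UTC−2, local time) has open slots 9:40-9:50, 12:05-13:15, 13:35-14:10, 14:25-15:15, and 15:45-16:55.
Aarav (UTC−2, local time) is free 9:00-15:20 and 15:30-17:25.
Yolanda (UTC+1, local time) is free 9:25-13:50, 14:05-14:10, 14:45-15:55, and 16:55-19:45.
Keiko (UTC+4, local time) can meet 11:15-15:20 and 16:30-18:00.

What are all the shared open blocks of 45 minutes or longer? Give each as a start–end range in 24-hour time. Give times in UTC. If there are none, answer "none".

Isla → UTC: 00:05–00:35, 01:10–03:15, 03:50–03:55, 05:35–05:55, 06:40–08:35.
Dana → UTC: 08:20–12:35, 12:50–16:20.
Emeka → UTC: 11:40–11:50, 14:05–15:15, 15:35–16:10, 16:25–17:15, 17:45–18:55.
Aarav → UTC: 11:00–17:20, 17:30–19:25.
Yolanda → UTC: 08:25–12:50, 13:05–13:10, 13:45–14:55, 15:55–18:45.
Keiko → UTC: 07:15–11:20, 12:30–14:00.
Isla ∩ Dana: 08:20–08:35.
Isla ∩ Dana ∩ Emeka: (none).
Isla ∩ Dana ∩ Emeka ∩ Aarav: (none).
Isla ∩ Dana ∩ Emeka ∩ Aarav ∩ Yolanda: (none).
Isla ∩ Dana ∩ Emeka ∩ Aarav ∩ Yolanda ∩ Keiko: (none).
Windows ≥ 45 min: (none).

none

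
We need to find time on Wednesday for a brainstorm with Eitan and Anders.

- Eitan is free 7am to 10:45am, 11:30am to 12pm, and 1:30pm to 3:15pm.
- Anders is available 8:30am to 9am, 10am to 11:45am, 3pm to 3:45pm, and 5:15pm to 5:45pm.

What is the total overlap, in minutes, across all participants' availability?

105 minutes

Eitan ∩ Anders: 08:30–09:00, 10:00–10:45, 11:30–11:45, 15:00–15:15.
Total common minutes: 30 + 45 + 15 + 15 = 105.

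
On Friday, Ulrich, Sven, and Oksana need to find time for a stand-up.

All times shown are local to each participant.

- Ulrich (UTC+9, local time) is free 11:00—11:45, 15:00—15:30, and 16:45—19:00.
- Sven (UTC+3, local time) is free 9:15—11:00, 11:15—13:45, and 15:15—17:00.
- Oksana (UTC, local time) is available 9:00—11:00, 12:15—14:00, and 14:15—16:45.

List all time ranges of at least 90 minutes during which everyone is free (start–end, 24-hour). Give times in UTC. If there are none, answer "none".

none

Ulrich → UTC: 02:00–02:45, 06:00–06:30, 07:45–10:00.
Sven → UTC: 06:15–08:00, 08:15–10:45, 12:15–14:00.
Oksana → UTC: 09:00–11:00, 12:15–14:00, 14:15–16:45.
Ulrich ∩ Sven: 06:15–06:30, 07:45–08:00, 08:15–10:00.
Ulrich ∩ Sven ∩ Oksana: 09:00–10:00.
Windows ≥ 90 min: (none).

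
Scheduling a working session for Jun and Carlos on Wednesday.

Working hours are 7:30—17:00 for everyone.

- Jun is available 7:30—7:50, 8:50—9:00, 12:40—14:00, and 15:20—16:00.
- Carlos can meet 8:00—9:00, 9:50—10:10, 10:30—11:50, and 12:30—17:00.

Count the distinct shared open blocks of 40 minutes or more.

Jun ∩ Carlos: 08:50–09:00, 12:40–14:00, 15:20–16:00.
Windows ≥ 40 min: 12:40–14:00, 15:20–16:00.
That's 2 windows.

2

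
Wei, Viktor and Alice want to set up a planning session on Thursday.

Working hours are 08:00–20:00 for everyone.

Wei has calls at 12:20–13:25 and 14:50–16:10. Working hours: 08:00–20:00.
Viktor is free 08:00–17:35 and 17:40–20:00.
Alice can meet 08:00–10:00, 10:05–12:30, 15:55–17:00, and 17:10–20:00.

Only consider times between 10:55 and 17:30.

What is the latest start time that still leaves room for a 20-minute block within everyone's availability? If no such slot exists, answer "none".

Wei free within 08:00–20:00: 08:00–12:20, 13:25–14:50, 16:10–20:00.
Wei ∩ Viktor: 08:00–12:20, 13:25–14:50, 16:10–17:35, 17:40–20:00.
Wei ∩ Viktor ∩ Alice: 08:00–10:00, 10:05–12:20, 16:10–17:00, 17:10–17:35, 17:40–20:00.
Restricted to 10:55–17:30: 10:55–12:20, 16:10–17:00, 17:10–17:30.
Windows ≥ 20 min: 10:55–12:20, 16:10–17:00, 17:10–17:30.
Latest start in the last window 17:10–17:30 is 17:30 − 20 min = 17:10.

17:10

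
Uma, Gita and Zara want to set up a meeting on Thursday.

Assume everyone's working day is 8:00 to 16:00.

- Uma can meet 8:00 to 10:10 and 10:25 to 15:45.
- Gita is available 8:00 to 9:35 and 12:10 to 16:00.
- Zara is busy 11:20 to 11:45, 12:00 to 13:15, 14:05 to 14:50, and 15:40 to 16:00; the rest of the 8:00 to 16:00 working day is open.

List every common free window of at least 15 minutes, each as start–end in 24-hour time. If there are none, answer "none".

Zara free within 08:00–16:00: 08:00–11:20, 11:45–12:00, 13:15–14:05, 14:50–15:40.
Uma ∩ Gita: 08:00–09:35, 12:10–15:45.
Uma ∩ Gita ∩ Zara: 08:00–09:35, 13:15–14:05, 14:50–15:40.
Windows ≥ 15 min: 08:00–09:35, 13:15–14:05, 14:50–15:40.

08:00–09:35, 13:15–14:05, 14:50–15:40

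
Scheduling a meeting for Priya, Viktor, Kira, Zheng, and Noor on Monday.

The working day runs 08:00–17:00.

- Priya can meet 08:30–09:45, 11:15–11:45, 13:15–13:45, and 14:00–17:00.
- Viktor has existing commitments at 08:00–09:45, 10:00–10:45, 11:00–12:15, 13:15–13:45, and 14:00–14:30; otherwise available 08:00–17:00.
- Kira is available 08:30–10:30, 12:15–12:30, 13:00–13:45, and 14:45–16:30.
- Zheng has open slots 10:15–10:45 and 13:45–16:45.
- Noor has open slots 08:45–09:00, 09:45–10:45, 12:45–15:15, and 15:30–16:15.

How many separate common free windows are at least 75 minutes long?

0

Viktor free within 08:00–17:00: 09:45–10:00, 10:45–11:00, 12:15–13:15, 13:45–14:00, 14:30–17:00.
Priya ∩ Viktor: 14:30–17:00.
Priya ∩ Viktor ∩ Kira: 14:45–16:30.
Priya ∩ Viktor ∩ Kira ∩ Zheng: 14:45–16:30.
Priya ∩ Viktor ∩ Kira ∩ Zheng ∩ Noor: 14:45–15:15, 15:30–16:15.
Windows ≥ 75 min: (none).
That's 0 windows.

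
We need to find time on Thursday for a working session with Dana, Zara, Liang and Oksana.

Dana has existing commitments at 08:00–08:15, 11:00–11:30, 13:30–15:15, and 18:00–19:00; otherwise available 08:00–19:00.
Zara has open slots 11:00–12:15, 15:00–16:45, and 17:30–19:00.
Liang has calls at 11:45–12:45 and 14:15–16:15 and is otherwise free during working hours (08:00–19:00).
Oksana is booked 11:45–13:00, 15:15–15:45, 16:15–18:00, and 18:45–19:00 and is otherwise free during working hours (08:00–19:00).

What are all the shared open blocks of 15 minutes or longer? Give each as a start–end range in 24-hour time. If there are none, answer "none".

11:30–11:45

Dana free within 08:00–19:00: 08:15–11:00, 11:30–13:30, 15:15–18:00.
Liang free within 08:00–19:00: 08:00–11:45, 12:45–14:15, 16:15–19:00.
Oksana free within 08:00–19:00: 08:00–11:45, 13:00–15:15, 15:45–16:15, 18:00–18:45.
Dana ∩ Zara: 11:30–12:15, 15:15–16:45, 17:30–18:00.
Dana ∩ Zara ∩ Liang: 11:30–11:45, 16:15–16:45, 17:30–18:00.
Dana ∩ Zara ∩ Liang ∩ Oksana: 11:30–11:45.
Windows ≥ 15 min: 11:30–11:45.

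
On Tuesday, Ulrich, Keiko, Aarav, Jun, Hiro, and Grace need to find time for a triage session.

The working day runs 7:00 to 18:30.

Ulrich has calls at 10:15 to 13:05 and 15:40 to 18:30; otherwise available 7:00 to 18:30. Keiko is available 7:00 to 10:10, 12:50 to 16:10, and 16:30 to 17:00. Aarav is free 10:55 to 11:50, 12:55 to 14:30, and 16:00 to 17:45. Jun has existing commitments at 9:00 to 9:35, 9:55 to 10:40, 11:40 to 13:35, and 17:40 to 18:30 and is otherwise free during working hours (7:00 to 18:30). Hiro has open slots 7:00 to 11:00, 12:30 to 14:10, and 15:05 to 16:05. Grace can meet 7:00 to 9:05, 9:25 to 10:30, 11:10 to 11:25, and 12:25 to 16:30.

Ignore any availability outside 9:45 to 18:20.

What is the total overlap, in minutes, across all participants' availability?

Ulrich free within 07:00–18:30: 07:00–10:15, 13:05–15:40.
Jun free within 07:00–18:30: 07:00–09:00, 09:35–09:55, 10:40–11:40, 13:35–17:40.
Ulrich ∩ Keiko: 07:00–10:10, 13:05–15:40.
Ulrich ∩ Keiko ∩ Aarav: 13:05–14:30.
Ulrich ∩ Keiko ∩ Aarav ∩ Jun: 13:35–14:30.
Ulrich ∩ Keiko ∩ Aarav ∩ Jun ∩ Hiro: 13:35–14:10.
Ulrich ∩ Keiko ∩ Aarav ∩ Jun ∩ Hiro ∩ Grace: 13:35–14:10.
Restricted to 09:45–18:20: 13:35–14:10.
Total common minutes: 35.

35 minutes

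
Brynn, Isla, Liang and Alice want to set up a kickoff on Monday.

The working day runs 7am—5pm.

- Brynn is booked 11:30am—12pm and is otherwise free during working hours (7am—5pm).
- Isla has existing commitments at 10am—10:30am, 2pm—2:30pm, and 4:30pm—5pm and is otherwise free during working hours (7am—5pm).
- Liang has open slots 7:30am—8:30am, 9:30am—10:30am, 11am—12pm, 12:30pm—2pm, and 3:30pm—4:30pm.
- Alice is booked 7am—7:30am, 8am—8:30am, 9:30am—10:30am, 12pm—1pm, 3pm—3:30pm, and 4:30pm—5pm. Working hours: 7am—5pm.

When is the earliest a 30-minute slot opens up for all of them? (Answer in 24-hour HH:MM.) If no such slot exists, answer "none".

Brynn free within 07:00–17:00: 07:00–11:30, 12:00–17:00.
Isla free within 07:00–17:00: 07:00–10:00, 10:30–14:00, 14:30–16:30.
Alice free within 07:00–17:00: 07:30–08:00, 08:30–09:30, 10:30–12:00, 13:00–15:00, 15:30–16:30.
Brynn ∩ Isla: 07:00–10:00, 10:30–11:30, 12:00–14:00, 14:30–16:30.
Brynn ∩ Isla ∩ Liang: 07:30–08:30, 09:30–10:00, 11:00–11:30, 12:30–14:00, 15:30–16:30.
Brynn ∩ Isla ∩ Liang ∩ Alice: 07:30–08:00, 11:00–11:30, 13:00–14:00, 15:30–16:30.
Windows ≥ 30 min: 07:30–08:00, 11:00–11:30, 13:00–14:00, 15:30–16:30.
Earliest such window starts at 07:30.

07:30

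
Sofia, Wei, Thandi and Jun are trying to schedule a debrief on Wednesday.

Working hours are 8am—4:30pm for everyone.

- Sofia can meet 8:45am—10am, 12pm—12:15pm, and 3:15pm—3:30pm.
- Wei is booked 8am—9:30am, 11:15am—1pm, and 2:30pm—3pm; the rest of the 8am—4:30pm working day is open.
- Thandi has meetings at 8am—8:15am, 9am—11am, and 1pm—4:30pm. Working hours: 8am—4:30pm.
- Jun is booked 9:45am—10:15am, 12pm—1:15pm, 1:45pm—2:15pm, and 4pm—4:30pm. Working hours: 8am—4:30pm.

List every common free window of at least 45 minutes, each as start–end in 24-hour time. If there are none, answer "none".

none

Wei free within 08:00–16:30: 09:30–11:15, 13:00–14:30, 15:00–16:30.
Thandi free within 08:00–16:30: 08:15–09:00, 11:00–13:00.
Jun free within 08:00–16:30: 08:00–09:45, 10:15–12:00, 13:15–13:45, 14:15–16:00.
Sofia ∩ Wei: 09:30–10:00, 15:15–15:30.
Sofia ∩ Wei ∩ Thandi: (none).
Sofia ∩ Wei ∩ Thandi ∩ Jun: (none).
Windows ≥ 45 min: (none).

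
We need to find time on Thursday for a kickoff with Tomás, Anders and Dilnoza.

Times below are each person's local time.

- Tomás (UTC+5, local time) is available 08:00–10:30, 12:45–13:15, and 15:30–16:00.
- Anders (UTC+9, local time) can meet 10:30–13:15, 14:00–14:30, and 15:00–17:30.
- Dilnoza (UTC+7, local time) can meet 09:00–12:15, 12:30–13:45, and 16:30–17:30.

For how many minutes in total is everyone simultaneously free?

90 minutes

Tomás → UTC: 03:00–05:30, 07:45–08:15, 10:30–11:00.
Anders → UTC: 01:30–04:15, 05:00–05:30, 06:00–08:30.
Dilnoza → UTC: 02:00–05:15, 05:30–06:45, 09:30–10:30.
Tomás ∩ Anders: 03:00–04:15, 05:00–05:30, 07:45–08:15.
Tomás ∩ Anders ∩ Dilnoza: 03:00–04:15, 05:00–05:15.
Total common minutes: 75 + 15 = 90.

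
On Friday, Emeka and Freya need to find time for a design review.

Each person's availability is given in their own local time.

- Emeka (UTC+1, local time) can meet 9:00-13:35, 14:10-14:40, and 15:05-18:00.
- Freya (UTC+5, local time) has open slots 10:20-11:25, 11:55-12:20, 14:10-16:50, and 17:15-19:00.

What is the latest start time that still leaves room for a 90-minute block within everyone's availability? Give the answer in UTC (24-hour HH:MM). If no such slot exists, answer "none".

Emeka → UTC: 08:00–12:35, 13:10–13:40, 14:05–17:00.
Freya → UTC: 05:20–06:25, 06:55–07:20, 09:10–11:50, 12:15–14:00.
Emeka ∩ Freya: 09:10–11:50, 12:15–12:35, 13:10–13:40.
Windows ≥ 90 min: 09:10–11:50.
Latest start in the last window 09:10–11:50 is 11:50 − 90 min = 10:20.

10:20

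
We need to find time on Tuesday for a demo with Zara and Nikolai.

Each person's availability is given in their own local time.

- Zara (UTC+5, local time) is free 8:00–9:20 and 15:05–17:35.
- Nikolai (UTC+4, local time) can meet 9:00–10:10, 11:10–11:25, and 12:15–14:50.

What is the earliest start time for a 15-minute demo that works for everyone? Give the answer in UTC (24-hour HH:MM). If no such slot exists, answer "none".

Zara → UTC: 03:00–04:20, 10:05–12:35.
Nikolai → UTC: 05:00–06:10, 07:10–07:25, 08:15–10:50.
Zara ∩ Nikolai: 10:05–10:50.
Windows ≥ 15 min: 10:05–10:50.
Earliest such window starts at 10:05.

10:05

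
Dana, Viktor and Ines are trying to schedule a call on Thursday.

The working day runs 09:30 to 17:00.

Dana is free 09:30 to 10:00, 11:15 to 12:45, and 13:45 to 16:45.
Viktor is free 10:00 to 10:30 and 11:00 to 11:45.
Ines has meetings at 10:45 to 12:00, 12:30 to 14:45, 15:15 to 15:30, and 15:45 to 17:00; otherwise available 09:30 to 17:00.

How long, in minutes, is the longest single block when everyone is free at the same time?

0 minutes

Ines free within 09:30–17:00: 09:30–10:45, 12:00–12:30, 14:45–15:15, 15:30–15:45.
Dana ∩ Viktor: 11:15–11:45.
Dana ∩ Viktor ∩ Ines: (none).
No common window.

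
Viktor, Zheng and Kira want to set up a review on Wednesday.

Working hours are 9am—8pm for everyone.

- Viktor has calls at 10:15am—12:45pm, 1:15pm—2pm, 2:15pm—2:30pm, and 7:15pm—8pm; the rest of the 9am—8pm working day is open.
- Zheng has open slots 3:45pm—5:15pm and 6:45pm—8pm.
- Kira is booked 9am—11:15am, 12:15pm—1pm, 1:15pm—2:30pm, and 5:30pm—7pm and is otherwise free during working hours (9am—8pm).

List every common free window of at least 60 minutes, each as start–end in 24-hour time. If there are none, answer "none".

15:45–17:15

Viktor free within 09:00–20:00: 09:00–10:15, 12:45–13:15, 14:00–14:15, 14:30–19:15.
Kira free within 09:00–20:00: 11:15–12:15, 13:00–13:15, 14:30–17:30, 19:00–20:00.
Viktor ∩ Zheng: 15:45–17:15, 18:45–19:15.
Viktor ∩ Zheng ∩ Kira: 15:45–17:15, 19:00–19:15.
Windows ≥ 60 min: 15:45–17:15.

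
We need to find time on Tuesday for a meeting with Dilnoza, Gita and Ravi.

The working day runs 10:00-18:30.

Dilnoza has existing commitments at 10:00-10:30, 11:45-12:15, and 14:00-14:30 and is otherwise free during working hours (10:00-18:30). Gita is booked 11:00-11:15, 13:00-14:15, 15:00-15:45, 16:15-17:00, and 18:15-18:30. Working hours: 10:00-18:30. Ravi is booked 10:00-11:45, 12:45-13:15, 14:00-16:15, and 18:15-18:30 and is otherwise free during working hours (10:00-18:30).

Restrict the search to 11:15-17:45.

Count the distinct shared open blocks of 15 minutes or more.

2

Dilnoza free within 10:00–18:30: 10:30–11:45, 12:15–14:00, 14:30–18:30.
Gita free within 10:00–18:30: 10:00–11:00, 11:15–13:00, 14:15–15:00, 15:45–16:15, 17:00–18:15.
Ravi free within 10:00–18:30: 11:45–12:45, 13:15–14:00, 16:15–18:15.
Dilnoza ∩ Gita: 10:30–11:00, 11:15–11:45, 12:15–13:00, 14:30–15:00, 15:45–16:15, 17:00–18:15.
Dilnoza ∩ Gita ∩ Ravi: 12:15–12:45, 17:00–18:15.
Restricted to 11:15–17:45: 12:15–12:45, 17:00–17:45.
Windows ≥ 15 min: 12:15–12:45, 17:00–17:45.
That's 2 windows.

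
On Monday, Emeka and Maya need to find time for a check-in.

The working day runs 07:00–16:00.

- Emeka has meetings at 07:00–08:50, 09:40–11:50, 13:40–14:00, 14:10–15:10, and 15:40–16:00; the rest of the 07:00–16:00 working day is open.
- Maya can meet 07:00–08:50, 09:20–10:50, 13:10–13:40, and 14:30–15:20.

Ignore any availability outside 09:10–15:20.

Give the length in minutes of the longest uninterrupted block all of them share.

Emeka free within 07:00–16:00: 08:50–09:40, 11:50–13:40, 14:00–14:10, 15:10–15:40.
Emeka ∩ Maya: 09:20–09:40, 13:10–13:40, 15:10–15:20.
Restricted to 09:10–15:20: 09:20–09:40, 13:10–13:40, 15:10–15:20.
Common window lengths: 20, 30, 10 min; longest is 30.

30 minutes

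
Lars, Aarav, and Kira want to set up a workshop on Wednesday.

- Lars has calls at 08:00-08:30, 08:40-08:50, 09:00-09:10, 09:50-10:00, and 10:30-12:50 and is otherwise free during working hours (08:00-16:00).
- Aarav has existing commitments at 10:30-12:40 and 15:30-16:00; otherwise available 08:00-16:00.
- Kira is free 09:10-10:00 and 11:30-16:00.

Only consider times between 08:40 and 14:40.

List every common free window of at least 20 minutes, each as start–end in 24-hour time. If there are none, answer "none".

09:10–09:50, 12:50–14:40

Lars free within 08:00–16:00: 08:30–08:40, 08:50–09:00, 09:10–09:50, 10:00–10:30, 12:50–16:00.
Aarav free within 08:00–16:00: 08:00–10:30, 12:40–15:30.
Lars ∩ Aarav: 08:30–08:40, 08:50–09:00, 09:10–09:50, 10:00–10:30, 12:50–15:30.
Lars ∩ Aarav ∩ Kira: 09:10–09:50, 12:50–15:30.
Restricted to 08:40–14:40: 09:10–09:50, 12:50–14:40.
Windows ≥ 20 min: 09:10–09:50, 12:50–14:40.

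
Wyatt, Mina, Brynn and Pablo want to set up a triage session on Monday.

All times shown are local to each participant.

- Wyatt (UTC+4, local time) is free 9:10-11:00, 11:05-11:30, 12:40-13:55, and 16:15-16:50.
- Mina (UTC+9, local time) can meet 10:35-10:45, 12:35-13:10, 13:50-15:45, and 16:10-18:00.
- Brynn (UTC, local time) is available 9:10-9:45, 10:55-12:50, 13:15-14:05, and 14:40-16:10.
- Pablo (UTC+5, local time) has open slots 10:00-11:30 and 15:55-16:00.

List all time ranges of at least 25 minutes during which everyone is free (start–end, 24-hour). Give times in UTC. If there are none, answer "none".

Wyatt → UTC: 05:10–07:00, 07:05–07:30, 08:40–09:55, 12:15–12:50.
Mina → UTC: 01:35–01:45, 03:35–04:10, 04:50–06:45, 07:10–09:00.
Brynn → UTC: 09:10–09:45, 10:55–12:50, 13:15–14:05, 14:40–16:10.
Pablo → UTC: 05:00–06:30, 10:55–11:00.
Wyatt ∩ Mina: 05:10–06:45, 07:10–07:30, 08:40–09:00.
Wyatt ∩ Mina ∩ Brynn: (none).
Wyatt ∩ Mina ∩ Brynn ∩ Pablo: (none).
Windows ≥ 25 min: (none).

none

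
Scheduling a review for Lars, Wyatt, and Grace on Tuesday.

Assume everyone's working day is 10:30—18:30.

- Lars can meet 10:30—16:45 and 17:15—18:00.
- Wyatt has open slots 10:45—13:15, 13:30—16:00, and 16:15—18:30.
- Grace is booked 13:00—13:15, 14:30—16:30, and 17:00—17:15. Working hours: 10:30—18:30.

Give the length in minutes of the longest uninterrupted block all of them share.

Grace free within 10:30–18:30: 10:30–13:00, 13:15–14:30, 16:30–17:00, 17:15–18:30.
Lars ∩ Wyatt: 10:45–13:15, 13:30–16:00, 16:15–16:45, 17:15–18:00.
Lars ∩ Wyatt ∩ Grace: 10:45–13:00, 13:30–14:30, 16:30–16:45, 17:15–18:00.
Common window lengths: 135, 60, 15, 45 min; longest is 135.

135 minutes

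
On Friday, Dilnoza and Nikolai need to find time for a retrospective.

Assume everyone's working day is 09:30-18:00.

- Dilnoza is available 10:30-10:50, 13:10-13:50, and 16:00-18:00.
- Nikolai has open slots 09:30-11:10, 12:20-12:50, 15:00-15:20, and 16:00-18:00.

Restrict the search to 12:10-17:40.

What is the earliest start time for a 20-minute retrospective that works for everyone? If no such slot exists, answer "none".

16:00

Dilnoza ∩ Nikolai: 10:30–10:50, 16:00–18:00.
Restricted to 12:10–17:40: 16:00–17:40.
Windows ≥ 20 min: 16:00–17:40.
Earliest such window starts at 16:00.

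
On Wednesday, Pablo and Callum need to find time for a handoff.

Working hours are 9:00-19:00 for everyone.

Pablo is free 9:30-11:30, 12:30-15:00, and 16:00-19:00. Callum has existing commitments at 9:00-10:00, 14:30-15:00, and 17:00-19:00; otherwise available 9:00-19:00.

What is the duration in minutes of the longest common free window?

Callum free within 09:00–19:00: 10:00–14:30, 15:00–17:00.
Pablo ∩ Callum: 10:00–11:30, 12:30–14:30, 16:00–17:00.
Common window lengths: 90, 120, 60 min; longest is 120.

120 minutes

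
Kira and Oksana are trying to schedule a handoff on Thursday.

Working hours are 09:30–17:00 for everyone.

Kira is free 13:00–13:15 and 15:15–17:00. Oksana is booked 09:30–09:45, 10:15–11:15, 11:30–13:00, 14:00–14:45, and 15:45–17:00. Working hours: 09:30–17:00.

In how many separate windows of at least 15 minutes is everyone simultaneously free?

Oksana free within 09:30–17:00: 09:45–10:15, 11:15–11:30, 13:00–14:00, 14:45–15:45.
Kira ∩ Oksana: 13:00–13:15, 15:15–15:45.
Windows ≥ 15 min: 13:00–13:15, 15:15–15:45.
That's 2 windows.

2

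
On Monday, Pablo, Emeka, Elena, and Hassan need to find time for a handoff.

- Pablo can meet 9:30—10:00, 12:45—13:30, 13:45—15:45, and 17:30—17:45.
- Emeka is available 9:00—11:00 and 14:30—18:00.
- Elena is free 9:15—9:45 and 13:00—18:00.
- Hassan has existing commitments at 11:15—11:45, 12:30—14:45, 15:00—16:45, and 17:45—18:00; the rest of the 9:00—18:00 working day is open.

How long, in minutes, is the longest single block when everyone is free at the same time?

15 minutes

Hassan free within 09:00–18:00: 09:00–11:15, 11:45–12:30, 14:45–15:00, 16:45–17:45.
Pablo ∩ Emeka: 09:30–10:00, 14:30–15:45, 17:30–17:45.
Pablo ∩ Emeka ∩ Elena: 09:30–09:45, 14:30–15:45, 17:30–17:45.
Pablo ∩ Emeka ∩ Elena ∩ Hassan: 09:30–09:45, 14:45–15:00, 17:30–17:45.
Common window lengths: 15, 15, 15 min; longest is 15.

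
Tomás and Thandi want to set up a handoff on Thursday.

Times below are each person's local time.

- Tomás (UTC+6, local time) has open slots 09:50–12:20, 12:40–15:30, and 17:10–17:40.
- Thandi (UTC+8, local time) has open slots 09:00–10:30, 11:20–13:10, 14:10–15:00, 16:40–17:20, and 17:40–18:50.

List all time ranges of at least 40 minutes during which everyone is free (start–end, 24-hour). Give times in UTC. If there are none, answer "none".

Tomás → UTC: 03:50–06:20, 06:40–09:30, 11:10–11:40.
Thandi → UTC: 01:00–02:30, 03:20–05:10, 06:10–07:00, 08:40–09:20, 09:40–10:50.
Tomás ∩ Thandi: 03:50–05:10, 06:10–06:20, 06:40–07:00, 08:40–09:20.
Windows ≥ 40 min: 03:50–05:10, 08:40–09:20.

03:50–05:10, 08:40–09:20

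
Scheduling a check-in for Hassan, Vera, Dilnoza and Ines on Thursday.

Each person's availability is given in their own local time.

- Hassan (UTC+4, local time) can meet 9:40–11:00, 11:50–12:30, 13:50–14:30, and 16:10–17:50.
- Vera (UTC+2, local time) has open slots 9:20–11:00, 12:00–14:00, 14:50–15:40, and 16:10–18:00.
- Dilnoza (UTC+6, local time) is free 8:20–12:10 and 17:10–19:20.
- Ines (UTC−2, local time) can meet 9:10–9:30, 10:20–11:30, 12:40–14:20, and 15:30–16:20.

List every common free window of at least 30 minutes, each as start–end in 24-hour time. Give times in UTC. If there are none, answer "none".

12:50–13:20

Hassan → UTC: 05:40–07:00, 07:50–08:30, 09:50–10:30, 12:10–13:50.
Vera → UTC: 07:20–09:00, 10:00–12:00, 12:50–13:40, 14:10–16:00.
Dilnoza → UTC: 02:20–06:10, 11:10–13:20.
Ines → UTC: 11:10–11:30, 12:20–13:30, 14:40–16:20, 17:30–18:20.
Hassan ∩ Vera: 07:50–08:30, 10:00–10:30, 12:50–13:40.
Hassan ∩ Vera ∩ Dilnoza: 12:50–13:20.
Hassan ∩ Vera ∩ Dilnoza ∩ Ines: 12:50–13:20.
Windows ≥ 30 min: 12:50–13:20.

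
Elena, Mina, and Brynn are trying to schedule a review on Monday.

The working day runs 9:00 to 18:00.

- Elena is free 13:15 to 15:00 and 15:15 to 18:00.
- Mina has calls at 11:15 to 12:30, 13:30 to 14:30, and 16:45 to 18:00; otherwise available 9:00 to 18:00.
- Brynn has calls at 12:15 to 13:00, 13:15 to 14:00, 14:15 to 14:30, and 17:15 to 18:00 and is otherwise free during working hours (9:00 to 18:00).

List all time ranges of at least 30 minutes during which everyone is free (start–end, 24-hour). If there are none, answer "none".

14:30–15:00, 15:15–16:45

Mina free within 09:00–18:00: 09:00–11:15, 12:30–13:30, 14:30–16:45.
Brynn free within 09:00–18:00: 09:00–12:15, 13:00–13:15, 14:00–14:15, 14:30–17:15.
Elena ∩ Mina: 13:15–13:30, 14:30–15:00, 15:15–16:45.
Elena ∩ Mina ∩ Brynn: 14:30–15:00, 15:15–16:45.
Windows ≥ 30 min: 14:30–15:00, 15:15–16:45.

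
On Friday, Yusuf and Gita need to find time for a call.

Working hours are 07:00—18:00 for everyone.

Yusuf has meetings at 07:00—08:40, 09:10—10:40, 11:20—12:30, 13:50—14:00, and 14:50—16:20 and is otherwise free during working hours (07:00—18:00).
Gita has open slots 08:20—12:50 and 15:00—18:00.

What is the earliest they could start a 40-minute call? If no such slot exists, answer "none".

Yusuf free within 07:00–18:00: 08:40–09:10, 10:40–11:20, 12:30–13:50, 14:00–14:50, 16:20–18:00.
Yusuf ∩ Gita: 08:40–09:10, 10:40–11:20, 12:30–12:50, 16:20–18:00.
Windows ≥ 40 min: 10:40–11:20, 16:20–18:00.
Earliest such window starts at 10:40.

10:40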